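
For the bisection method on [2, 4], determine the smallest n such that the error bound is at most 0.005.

We need (b-a)/2^n ≤ 0.005
(4 - 2)/2^n ≤ 0.005
2/2^n ≤ 0.005
2^n ≥ 400
n ≥ log₂(400) = 8.64
n ≥ 9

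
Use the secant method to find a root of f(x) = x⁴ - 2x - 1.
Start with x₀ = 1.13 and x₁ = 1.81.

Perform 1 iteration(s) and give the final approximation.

f(x) = x⁴ - 2x - 1
x₀ = 1.13, x₁ = 1.81

Secant formula: x_{n+1} = x_n - f(x_n)(x_n - x_{n-1})/(f(x_n) - f(x_{n-1}))

Iteration 1:
  f(1.130000) = -1.629526
  f(1.810000) = 6.112831
  x_2 = 1.810000 - 6.112831×(1.810000 - 1.130000)/(6.112831 - (-1.629526))
       = 1.273119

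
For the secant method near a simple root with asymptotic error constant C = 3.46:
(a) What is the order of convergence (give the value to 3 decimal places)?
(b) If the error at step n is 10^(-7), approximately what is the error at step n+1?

(a) Secant method has superlinear convergence with order φ = (1+√5)/2 ≈ 1.618.
    This means |e_{n+1}| ≈ C|e_n|^1.618.

(b) With |e_n| = 10^(-7) and C = 3.46:
    |e_{n+1}| ≈ 3.46 × (10^(-7))^1.618 = 3.46 × 10^(-11.33)

(a) ≈ 1.618 (golden ratio); (b) |e_{n+1}| ≈ 1.632e-11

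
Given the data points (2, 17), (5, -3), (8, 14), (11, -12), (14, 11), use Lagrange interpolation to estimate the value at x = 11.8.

Lagrange interpolation formula:
P(x) = Σ yᵢ × Lᵢ(x)
where Lᵢ(x) = Π_{j≠i} (x - xⱼ)/(xᵢ - xⱼ)

L_0(11.8) = (11.8 - 5)/(2 - 5) × (11.8 - 8)/(2 - 8) × (11.8 - 11)/(2 - 11) × (11.8 - 14)/(2 - 14) = -0.023394
L_1(11.8) = (11.8 - 2)/(5 - 2) × (11.8 - 8)/(5 - 8) × (11.8 - 11)/(5 - 11) × (11.8 - 14)/(5 - 14) = 0.134861
L_2(11.8) = (11.8 - 2)/(8 - 2) × (11.8 - 5)/(8 - 5) × (11.8 - 11)/(8 - 11) × (11.8 - 14)/(8 - 14) = -0.361995
L_3(11.8) = (11.8 - 2)/(11 - 2) × (11.8 - 5)/(11 - 5) × (11.8 - 8)/(11 - 8) × (11.8 - 14)/(11 - 14) = 1.146318
L_4(11.8) = (11.8 - 2)/(14 - 2) × (11.8 - 5)/(14 - 5) × (11.8 - 8)/(14 - 8) × (11.8 - 11)/(14 - 11) = 0.104211

P(11.8) = 17×L_0(11.8) + (-3)×L_1(11.8) + 14×L_2(11.8) + (-12)×L_3(11.8) + 11×L_4(11.8)
P(11.8) = -18.479710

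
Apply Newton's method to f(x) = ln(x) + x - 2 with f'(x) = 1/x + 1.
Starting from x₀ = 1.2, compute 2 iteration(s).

f(x) = ln(x) + x - 2
f'(x) = 1/x + 1
x₀ = 1.2

Newton-Raphson formula: x_{n+1} = x_n - f(x_n)/f'(x_n)

Iteration 1:
  f(1.200000) = -0.617678
  f'(1.200000) = 1.833333
  x_1 = 1.200000 - (-0.617678)/1.833333 = 1.536916
Iteration 2:
  f(1.536916) = -0.033307
  f'(1.536916) = 1.650654
  x_2 = 1.536916 - (-0.033307)/1.650654 = 1.557094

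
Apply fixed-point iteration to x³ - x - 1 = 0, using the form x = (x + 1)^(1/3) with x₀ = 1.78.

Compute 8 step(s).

Equation: x³ - x - 1 = 0
Fixed-point form: x = (x + 1)^(1/3)
x₀ = 1.78

x_1 = g(1.780000) = 1.406096
x_2 = g(1.406096) = 1.339998
x_3 = g(1.339998) = 1.327614
x_4 = g(1.327614) = 1.325268
x_5 = g(1.325268) = 1.324822
x_6 = g(1.324822) = 1.324738
x_7 = g(1.324738) = 1.324722
x_8 = g(1.324722) = 1.324719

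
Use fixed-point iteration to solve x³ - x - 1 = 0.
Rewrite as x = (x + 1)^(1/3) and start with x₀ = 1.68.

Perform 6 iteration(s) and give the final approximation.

Equation: x³ - x - 1 = 0
Fixed-point form: x = (x + 1)^(1/3)
x₀ = 1.68

x_1 = g(1.680000) = 1.389030
x_2 = g(1.389030) = 1.336823
x_3 = g(1.336823) = 1.327013
x_4 = g(1.327013) = 1.325154
x_5 = g(1.325154) = 1.324801
x_6 = g(1.324801) = 1.324734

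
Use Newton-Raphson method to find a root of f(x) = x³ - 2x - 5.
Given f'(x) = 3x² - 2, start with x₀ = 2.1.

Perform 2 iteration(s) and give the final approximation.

f(x) = x³ - 2x - 5
f'(x) = 3x² - 2
x₀ = 2.1

Newton-Raphson formula: x_{n+1} = x_n - f(x_n)/f'(x_n)

Iteration 1:
  f(2.100000) = 0.061000
  f'(2.100000) = 11.230000
  x_1 = 2.100000 - 0.061000/11.230000 = 2.094568
Iteration 2:
  f(2.094568) = 0.000186
  f'(2.094568) = 11.161647
  x_2 = 2.094568 - 0.000186/11.161647 = 2.094551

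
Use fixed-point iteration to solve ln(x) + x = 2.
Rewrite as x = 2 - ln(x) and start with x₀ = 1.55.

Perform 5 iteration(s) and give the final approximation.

Equation: ln(x) + x = 2
Fixed-point form: x = 2 - ln(x)
x₀ = 1.55

x_1 = g(1.550000) = 1.561745
x_2 = g(1.561745) = 1.554196
x_3 = g(1.554196) = 1.559042
x_4 = g(1.559042) = 1.555929
x_5 = g(1.555929) = 1.557927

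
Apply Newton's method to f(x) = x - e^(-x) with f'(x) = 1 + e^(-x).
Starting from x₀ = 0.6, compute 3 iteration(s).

f(x) = x - e^(-x)
f'(x) = 1 + e^(-x)
x₀ = 0.6

Newton-Raphson formula: x_{n+1} = x_n - f(x_n)/f'(x_n)

Iteration 1:
  f(0.600000) = 0.051188
  f'(0.600000) = 1.548812
  x_1 = 0.600000 - 0.051188/1.548812 = 0.566950
Iteration 2:
  f(0.566950) = -0.000303
  f'(0.566950) = 1.567253
  x_2 = 0.566950 - (-0.000303)/1.567253 = 0.567143
Iteration 3:
  f(0.567143) = 0.000000
  f'(0.567143) = 1.567143
  x_3 = 0.567143 - 0.000000/1.567143 = 0.567143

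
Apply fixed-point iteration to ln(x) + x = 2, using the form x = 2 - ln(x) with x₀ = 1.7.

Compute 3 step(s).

Equation: ln(x) + x = 2
Fixed-point form: x = 2 - ln(x)
x₀ = 1.7

x_1 = g(1.700000) = 1.469372
x_2 = g(1.469372) = 1.615165
x_3 = g(1.615165) = 1.520563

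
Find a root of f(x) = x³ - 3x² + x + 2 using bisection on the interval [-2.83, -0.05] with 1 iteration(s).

f(x) = x³ - 3x² + x + 2
Initial interval: [-2.83, -0.05]

Iteration 1:
  c_1 = (-2.830000 + (-0.050000))/2 = -1.440000
  f(c_1) = f(-1.440000) = -8.646784
  f(a) × f(c) ≥ 0, new interval: [-1.440000, -0.050000]

After 1 iteration(s), the approximation is c_1 = -1.440000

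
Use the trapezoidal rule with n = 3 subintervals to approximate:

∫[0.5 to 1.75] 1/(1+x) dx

f(x) = 1/(1+x)
a = 0.5, b = 1.75, n = 3
h = (b - a)/n = 0.416667

Trapezoidal rule: (h/2)[f(x₀) + 2f(x₁) + 2f(x₂) + ... + f(xₙ)]

x_0 = 0.5000, f(x_0) = 0.666667, coefficient = 1
x_1 = 0.9167, f(x_1) = 0.521739, coefficient = 2
x_2 = 1.3333, f(x_2) = 0.428571, coefficient = 2
x_3 = 1.7500, f(x_3) = 0.363636, coefficient = 1

I ≈ (0.416667/2) × 2.930924 = 0.610609
Exact value: 0.606136
Error: 0.004473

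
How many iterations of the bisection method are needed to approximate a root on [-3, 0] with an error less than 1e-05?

We need (b-a)/2^n ≤ 1e-05
(0 - (-3))/2^n ≤ 1e-05
3/2^n ≤ 1e-05
2^n ≥ 300000
n ≥ log₂(300000) = 18.19
n ≥ 19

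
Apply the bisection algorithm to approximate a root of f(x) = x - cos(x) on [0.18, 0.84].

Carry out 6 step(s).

f(x) = x - cos(x)
Initial interval: [0.18, 0.84]

Iteration 1:
  c_1 = (0.180000 + 0.840000)/2 = 0.510000
  f(c_1) = f(0.510000) = -0.362745
  f(a) × f(c) ≥ 0, new interval: [0.510000, 0.840000]
Iteration 2:
  c_2 = (0.510000 + 0.840000)/2 = 0.675000
  f(c_2) = f(0.675000) = -0.105707
  f(a) × f(c) ≥ 0, new interval: [0.675000, 0.840000]
Iteration 3:
  c_3 = (0.675000 + 0.840000)/2 = 0.757500
  f(c_3) = f(0.757500) = 0.030944
  f(a) × f(c) < 0, new interval: [0.675000, 0.757500]
Iteration 4:
  c_4 = (0.675000 + 0.757500)/2 = 0.716250
  f(c_4) = f(0.716250) = -0.038023
  f(a) × f(c) ≥ 0, new interval: [0.716250, 0.757500]
Iteration 5:
  c_5 = (0.716250 + 0.757500)/2 = 0.736875
  f(c_5) = f(0.736875) = -0.003697
  f(a) × f(c) ≥ 0, new interval: [0.736875, 0.757500]
Iteration 6:
  c_6 = (0.736875 + 0.757500)/2 = 0.747188
  f(c_6) = f(0.747188) = 0.013584
  f(a) × f(c) < 0, new interval: [0.736875, 0.747188]

After 6 iteration(s), the approximation is c_6 = 0.747188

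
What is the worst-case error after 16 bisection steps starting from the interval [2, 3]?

Bisection error bound: |error| ≤ (b-a)/2^n
|error| ≤ (3 - 2)/2^16 = 1/2^16
|error| ≤ 0.0000152588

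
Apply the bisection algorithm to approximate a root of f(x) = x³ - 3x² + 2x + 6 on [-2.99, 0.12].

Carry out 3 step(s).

f(x) = x³ - 3x² + 2x + 6
Initial interval: [-2.99, 0.12]

Iteration 1:
  c_1 = (-2.990000 + 0.120000)/2 = -1.435000
  f(c_1) = f(-1.435000) = -6.002663
  f(a) × f(c) ≥ 0, new interval: [-1.435000, 0.120000]
Iteration 2:
  c_2 = (-1.435000 + 0.120000)/2 = -0.657500
  f(c_2) = f(-0.657500) = 3.103840
  f(a) × f(c) < 0, new interval: [-1.435000, -0.657500]
Iteration 3:
  c_3 = (-1.435000 + (-0.657500))/2 = -1.046250
  f(c_3) = f(-1.046250) = -0.521683
  f(a) × f(c) ≥ 0, new interval: [-1.046250, -0.657500]

After 3 iteration(s), the approximation is c_3 = -1.046250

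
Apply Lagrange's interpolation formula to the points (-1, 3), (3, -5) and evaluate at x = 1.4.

Lagrange interpolation formula:
P(x) = Σ yᵢ × Lᵢ(x)
where Lᵢ(x) = Π_{j≠i} (x - xⱼ)/(xᵢ - xⱼ)

L_0(1.4) = (1.4 - 3)/(-1 - 3) = 0.400000
L_1(1.4) = (1.4 - (-1))/(3 - (-1)) = 0.600000

P(1.4) = 3×L_0(1.4) + (-5)×L_1(1.4)
P(1.4) = -1.800000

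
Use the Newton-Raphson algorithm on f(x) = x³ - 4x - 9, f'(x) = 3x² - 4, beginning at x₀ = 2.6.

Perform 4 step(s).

f(x) = x³ - 4x - 9
f'(x) = 3x² - 4
x₀ = 2.6

Newton-Raphson formula: x_{n+1} = x_n - f(x_n)/f'(x_n)

Iteration 1:
  f(2.600000) = -1.824000
  f'(2.600000) = 16.280000
  x_1 = 2.600000 - (-1.824000)/16.280000 = 2.712039
Iteration 2:
  f(2.712039) = 0.099318
  f'(2.712039) = 18.065472
  x_2 = 2.712039 - 0.099318/18.065472 = 2.706542
Iteration 3:
  f(2.706542) = 0.000246
  f'(2.706542) = 17.976103
  x_3 = 2.706542 - 0.000246/17.976103 = 2.706528
Iteration 4:
  f(2.706528) = 0.000000
  f'(2.706528) = 17.975881
  x_4 = 2.706528 - 0.000000/17.975881 = 2.706528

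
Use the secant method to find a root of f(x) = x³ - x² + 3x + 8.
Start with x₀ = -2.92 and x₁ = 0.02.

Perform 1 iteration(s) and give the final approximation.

f(x) = x³ - x² + 3x + 8
x₀ = -2.92, x₁ = 0.02

Secant formula: x_{n+1} = x_n - f(x_n)(x_n - x_{n-1})/(f(x_n) - f(x_{n-1}))

Iteration 1:
  f(-2.920000) = -34.183488
  f(0.020000) = 8.059608
  x_2 = 0.020000 - 8.059608×(0.020000 - (-2.920000))/(8.059608 - (-34.183488))
       = -0.540926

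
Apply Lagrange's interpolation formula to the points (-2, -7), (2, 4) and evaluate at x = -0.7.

Lagrange interpolation formula:
P(x) = Σ yᵢ × Lᵢ(x)
where Lᵢ(x) = Π_{j≠i} (x - xⱼ)/(xᵢ - xⱼ)

L_0(-0.7) = (-0.7 - 2)/(-2 - 2) = 0.675000
L_1(-0.7) = (-0.7 - (-2))/(2 - (-2)) = 0.325000

P(-0.7) = (-7)×L_0(-0.7) + 4×L_1(-0.7)
P(-0.7) = -3.425000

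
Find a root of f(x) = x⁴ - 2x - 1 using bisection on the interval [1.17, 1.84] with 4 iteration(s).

f(x) = x⁴ - 2x - 1
Initial interval: [1.17, 1.84]

Iteration 1:
  c_1 = (1.170000 + 1.840000)/2 = 1.505000
  f(c_1) = f(1.505000) = 1.120338
  f(a) × f(c) < 0, new interval: [1.170000, 1.505000]
Iteration 2:
  c_2 = (1.170000 + 1.505000)/2 = 1.337500
  f(c_2) = f(1.337500) = -0.474814
  f(a) × f(c) ≥ 0, new interval: [1.337500, 1.505000]
Iteration 3:
  c_3 = (1.337500 + 1.505000)/2 = 1.421250
  f(c_3) = f(1.421250) = 0.237704
  f(a) × f(c) < 0, new interval: [1.337500, 1.421250]
Iteration 4:
  c_4 = (1.337500 + 1.421250)/2 = 1.379375
  f(c_4) = f(1.379375) = -0.138576
  f(a) × f(c) ≥ 0, new interval: [1.379375, 1.421250]

After 4 iteration(s), the approximation is c_4 = 1.379375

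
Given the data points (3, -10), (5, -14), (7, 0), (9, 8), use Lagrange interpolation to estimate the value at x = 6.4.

Lagrange interpolation formula:
P(x) = Σ yᵢ × Lᵢ(x)
where Lᵢ(x) = Π_{j≠i} (x - xⱼ)/(xᵢ - xⱼ)

L_0(6.4) = (6.4 - 5)/(3 - 5) × (6.4 - 7)/(3 - 7) × (6.4 - 9)/(3 - 9) = -0.045500
L_1(6.4) = (6.4 - 3)/(5 - 3) × (6.4 - 7)/(5 - 7) × (6.4 - 9)/(5 - 9) = 0.331500
L_2(6.4) = (6.4 - 3)/(7 - 3) × (6.4 - 5)/(7 - 5) × (6.4 - 9)/(7 - 9) = 0.773500
L_3(6.4) = (6.4 - 3)/(9 - 3) × (6.4 - 5)/(9 - 5) × (6.4 - 7)/(9 - 7) = -0.059500

P(6.4) = (-10)×L_0(6.4) + (-14)×L_1(6.4) + 0×L_2(6.4) + 8×L_3(6.4)
P(6.4) = -4.662000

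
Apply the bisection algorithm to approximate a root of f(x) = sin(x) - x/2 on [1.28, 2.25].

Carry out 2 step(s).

f(x) = sin(x) - x/2
Initial interval: [1.28, 2.25]

Iteration 1:
  c_1 = (1.280000 + 2.250000)/2 = 1.765000
  f(c_1) = f(1.765000) = 0.098702
  f(a) × f(c) ≥ 0, new interval: [1.765000, 2.250000]
Iteration 2:
  c_2 = (1.765000 + 2.250000)/2 = 2.007500
  f(c_2) = f(2.007500) = -0.097599
  f(a) × f(c) < 0, new interval: [1.765000, 2.007500]

After 2 iteration(s), the approximation is c_2 = 2.007500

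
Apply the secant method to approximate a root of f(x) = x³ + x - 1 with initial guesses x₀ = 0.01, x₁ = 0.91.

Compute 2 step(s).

f(x) = x³ + x - 1
x₀ = 0.01, x₁ = 0.91

Secant formula: x_{n+1} = x_n - f(x_n)(x_n - x_{n-1})/(f(x_n) - f(x_{n-1}))

Iteration 1:
  f(0.010000) = -0.989999
  f(0.910000) = 0.663571
  x_2 = 0.910000 - 0.663571×(0.910000 - 0.010000)/(0.663571 - (-0.989999))
       = 0.548834
Iteration 2:
  f(0.910000) = 0.663571
  f(0.548834) = -0.285848
  x_3 = 0.548834 - (-0.285848)×(0.548834 - 0.910000)/(-0.285848 - 0.663571)
       = 0.657572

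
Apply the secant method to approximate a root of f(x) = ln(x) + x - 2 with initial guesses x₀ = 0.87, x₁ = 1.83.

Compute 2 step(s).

f(x) = ln(x) + x - 2
x₀ = 0.87, x₁ = 1.83

Secant formula: x_{n+1} = x_n - f(x_n)(x_n - x_{n-1})/(f(x_n) - f(x_{n-1}))

Iteration 1:
  f(0.870000) = -1.269262
  f(1.830000) = 0.434316
  x_2 = 1.830000 - 0.434316×(1.830000 - 0.870000)/(0.434316 - (-1.269262))
       = 1.585254
Iteration 2:
  f(1.830000) = 0.434316
  f(1.585254) = 0.045999
  x_3 = 1.585254 - 0.045999×(1.585254 - 1.830000)/(0.045999 - 0.434316)
       = 1.556262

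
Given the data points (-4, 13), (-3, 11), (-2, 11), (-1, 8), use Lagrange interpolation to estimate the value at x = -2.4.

Lagrange interpolation formula:
P(x) = Σ yᵢ × Lᵢ(x)
where Lᵢ(x) = Π_{j≠i} (x - xⱼ)/(xᵢ - xⱼ)

L_0(-2.4) = (-2.4 - (-3))/(-4 - (-3)) × (-2.4 - (-2))/(-4 - (-2)) × (-2.4 - (-1))/(-4 - (-1)) = -0.056000
L_1(-2.4) = (-2.4 - (-4))/(-3 - (-4)) × (-2.4 - (-2))/(-3 - (-2)) × (-2.4 - (-1))/(-3 - (-1)) = 0.448000
L_2(-2.4) = (-2.4 - (-4))/(-2 - (-4)) × (-2.4 - (-3))/(-2 - (-3)) × (-2.4 - (-1))/(-2 - (-1)) = 0.672000
L_3(-2.4) = (-2.4 - (-4))/(-1 - (-4)) × (-2.4 - (-3))/(-1 - (-3)) × (-2.4 - (-2))/(-1 - (-2)) = -0.064000

P(-2.4) = 13×L_0(-2.4) + 11×L_1(-2.4) + 11×L_2(-2.4) + 8×L_3(-2.4)
P(-2.4) = 11.080000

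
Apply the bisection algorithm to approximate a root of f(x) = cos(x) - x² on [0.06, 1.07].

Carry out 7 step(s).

f(x) = cos(x) - x²
Initial interval: [0.06, 1.07]

Iteration 1:
  c_1 = (0.060000 + 1.070000)/2 = 0.565000
  f(c_1) = f(0.565000) = 0.525364
  f(a) × f(c) ≥ 0, new interval: [0.565000, 1.070000]
Iteration 2:
  c_2 = (0.565000 + 1.070000)/2 = 0.817500
  f(c_2) = f(0.817500) = 0.015741
  f(a) × f(c) ≥ 0, new interval: [0.817500, 1.070000]
Iteration 3:
  c_3 = (0.817500 + 1.070000)/2 = 0.943750
  f(c_3) = f(0.943750) = -0.303909
  f(a) × f(c) < 0, new interval: [0.817500, 0.943750]
Iteration 4:
  c_4 = (0.817500 + 0.943750)/2 = 0.880625
  f(c_4) = f(0.880625) = -0.138831
  f(a) × f(c) < 0, new interval: [0.817500, 0.880625]
Iteration 5:
  c_5 = (0.817500 + 0.880625)/2 = 0.849063
  f(c_5) = f(0.849063) = -0.060220
  f(a) × f(c) < 0, new interval: [0.817500, 0.849063]
Iteration 6:
  c_6 = (0.817500 + 0.849063)/2 = 0.833281
  f(c_6) = f(0.833281) = -0.021907
  f(a) × f(c) < 0, new interval: [0.817500, 0.833281]
Iteration 7:
  c_7 = (0.817500 + 0.833281)/2 = 0.825391
  f(c_7) = f(0.825391) = -0.003000
  f(a) × f(c) < 0, new interval: [0.817500, 0.825391]

After 7 iteration(s), the approximation is c_7 = 0.825391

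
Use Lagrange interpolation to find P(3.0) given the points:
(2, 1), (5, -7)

Lagrange interpolation formula:
P(x) = Σ yᵢ × Lᵢ(x)
where Lᵢ(x) = Π_{j≠i} (x - xⱼ)/(xᵢ - xⱼ)

L_0(3.0) = (3.0 - 5)/(2 - 5) = 0.666667
L_1(3.0) = (3.0 - 2)/(5 - 2) = 0.333333

P(3.0) = 1×L_0(3.0) + (-7)×L_1(3.0)
P(3.0) = -1.666667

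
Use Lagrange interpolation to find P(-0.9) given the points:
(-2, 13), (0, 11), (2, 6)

Lagrange interpolation formula:
P(x) = Σ yᵢ × Lᵢ(x)
where Lᵢ(x) = Π_{j≠i} (x - xⱼ)/(xᵢ - xⱼ)

L_0(-0.9) = (-0.9 - 0)/(-2 - 0) × (-0.9 - 2)/(-2 - 2) = 0.326250
L_1(-0.9) = (-0.9 - (-2))/(0 - (-2)) × (-0.9 - 2)/(0 - 2) = 0.797500
L_2(-0.9) = (-0.9 - (-2))/(2 - (-2)) × (-0.9 - 0)/(2 - 0) = -0.123750

P(-0.9) = 13×L_0(-0.9) + 11×L_1(-0.9) + 6×L_2(-0.9)
P(-0.9) = 12.271250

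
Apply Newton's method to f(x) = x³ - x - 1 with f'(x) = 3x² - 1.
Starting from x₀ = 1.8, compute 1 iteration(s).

f(x) = x³ - x - 1
f'(x) = 3x² - 1
x₀ = 1.8

Newton-Raphson formula: x_{n+1} = x_n - f(x_n)/f'(x_n)

Iteration 1:
  f(1.800000) = 3.032000
  f'(1.800000) = 8.720000
  x_1 = 1.800000 - 3.032000/8.720000 = 1.452294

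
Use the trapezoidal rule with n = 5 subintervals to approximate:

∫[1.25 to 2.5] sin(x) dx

f(x) = sin(x)
a = 1.25, b = 2.5, n = 5
h = (b - a)/n = 0.250000

Trapezoidal rule: (h/2)[f(x₀) + 2f(x₁) + 2f(x₂) + ... + f(xₙ)]

x_0 = 1.2500, f(x_0) = 0.948985, coefficient = 1
x_1 = 1.5000, f(x_1) = 0.997495, coefficient = 2
x_2 = 1.7500, f(x_2) = 0.983986, coefficient = 2
x_3 = 2.0000, f(x_3) = 0.909297, coefficient = 2
x_4 = 2.2500, f(x_4) = 0.778073, coefficient = 2
x_5 = 2.5000, f(x_5) = 0.598472, coefficient = 1

I ≈ (0.250000/2) × 8.885160 = 1.110645
Exact value: 1.116466
Error: 0.005821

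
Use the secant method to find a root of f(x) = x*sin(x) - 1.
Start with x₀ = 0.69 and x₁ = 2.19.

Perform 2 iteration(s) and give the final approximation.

f(x) = x*sin(x) - 1
x₀ = 0.69, x₁ = 2.19

Secant formula: x_{n+1} = x_n - f(x_n)(x_n - x_{n-1})/(f(x_n) - f(x_{n-1}))

Iteration 1:
  f(0.690000) = -0.560789
  f(2.190000) = 0.783407
  x_2 = 2.190000 - 0.783407×(2.190000 - 0.690000)/(0.783407 - (-0.560789))
       = 1.315790
Iteration 2:
  f(2.190000) = 0.783407
  f(1.315790) = 0.273239
  x_3 = 1.315790 - 0.273239×(1.315790 - 2.190000)/(0.273239 - 0.783407)
       = 0.847574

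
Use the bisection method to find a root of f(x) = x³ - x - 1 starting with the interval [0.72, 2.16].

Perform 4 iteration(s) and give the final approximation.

f(x) = x³ - x - 1
Initial interval: [0.72, 2.16]

Iteration 1:
  c_1 = (0.720000 + 2.160000)/2 = 1.440000
  f(c_1) = f(1.440000) = 0.545984
  f(a) × f(c) < 0, new interval: [0.720000, 1.440000]
Iteration 2:
  c_2 = (0.720000 + 1.440000)/2 = 1.080000
  f(c_2) = f(1.080000) = -0.820288
  f(a) × f(c) ≥ 0, new interval: [1.080000, 1.440000]
Iteration 3:
  c_3 = (1.080000 + 1.440000)/2 = 1.260000
  f(c_3) = f(1.260000) = -0.259624
  f(a) × f(c) ≥ 0, new interval: [1.260000, 1.440000]
Iteration 4:
  c_4 = (1.260000 + 1.440000)/2 = 1.350000
  f(c_4) = f(1.350000) = 0.110375
  f(a) × f(c) < 0, new interval: [1.260000, 1.350000]

After 4 iteration(s), the approximation is c_4 = 1.350000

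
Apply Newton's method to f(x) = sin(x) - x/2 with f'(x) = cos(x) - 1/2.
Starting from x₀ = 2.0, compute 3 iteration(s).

f(x) = sin(x) - x/2
f'(x) = cos(x) - 1/2
x₀ = 2.0

Newton-Raphson formula: x_{n+1} = x_n - f(x_n)/f'(x_n)

Iteration 1:
  f(2.000000) = -0.090703
  f'(2.000000) = -0.916147
  x_1 = 2.000000 - (-0.090703)/(-0.916147) = 1.900996
Iteration 2:
  f(1.900996) = -0.004520
  f'(1.900996) = -0.824232
  x_2 = 1.900996 - (-0.004520)/(-0.824232) = 1.895512
Iteration 3:
  f(1.895512) = -0.000014
  f'(1.895512) = -0.819039
  x_3 = 1.895512 - (-0.000014)/(-0.819039) = 1.895494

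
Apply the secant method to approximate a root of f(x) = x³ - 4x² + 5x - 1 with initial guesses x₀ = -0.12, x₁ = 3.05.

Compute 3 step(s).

f(x) = x³ - 4x² + 5x - 1
x₀ = -0.12, x₁ = 3.05

Secant formula: x_{n+1} = x_n - f(x_n)(x_n - x_{n-1})/(f(x_n) - f(x_{n-1}))

Iteration 1:
  f(-0.120000) = -1.659328
  f(3.050000) = 5.412625
  x_2 = 3.050000 - 5.412625×(3.050000 - (-0.120000))/(5.412625 - (-1.659328))
       = 0.623793
Iteration 2:
  f(3.050000) = 5.412625
  f(0.623793) = 0.805223
  x_3 = 0.623793 - 0.805223×(0.623793 - 3.050000)/(0.805223 - 5.412625)
       = 0.199771
Iteration 3:
  f(0.623793) = 0.805223
  f(0.199771) = -0.152805
  x_4 = 0.199771 - (-0.152805)×(0.199771 - 0.623793)/(-0.152805 - 0.805223)
       = 0.267403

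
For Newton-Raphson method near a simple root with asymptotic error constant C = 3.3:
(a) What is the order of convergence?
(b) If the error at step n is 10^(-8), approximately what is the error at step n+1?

(a) Newton-Raphson has quadratic (order 2) convergence near simple roots.
    This means |e_{n+1}| ≈ C|e_n|².

(b) With |e_n| = 10^(-8) and C = 3.3:
    |e_{n+1}| ≈ 3.3 × (10^(-8))² = 3.3 × 10^(-16)

(a) 2 (quadratic); (b) |e_{n+1}| ≈ 3.300e-16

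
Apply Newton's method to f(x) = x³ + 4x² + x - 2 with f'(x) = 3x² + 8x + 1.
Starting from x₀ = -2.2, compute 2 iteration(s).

f(x) = x³ + 4x² + x - 2
f'(x) = 3x² + 8x + 1
x₀ = -2.2

Newton-Raphson formula: x_{n+1} = x_n - f(x_n)/f'(x_n)

Iteration 1:
  f(-2.200000) = 4.512000
  f'(-2.200000) = -2.080000
  x_1 = -2.200000 - 4.512000/(-2.080000) = -0.030769
Iteration 2:
  f(-0.030769) = -2.027011
  f'(-0.030769) = 0.756686
  x_2 = -0.030769 - (-2.027011)/0.756686 = 2.648031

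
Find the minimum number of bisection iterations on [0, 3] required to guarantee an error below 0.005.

We need (b-a)/2^n ≤ 0.005
(3 - 0)/2^n ≤ 0.005
3/2^n ≤ 0.005
2^n ≥ 600
n ≥ log₂(600) = 9.23
n ≥ 10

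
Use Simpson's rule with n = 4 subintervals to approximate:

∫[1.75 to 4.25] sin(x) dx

f(x) = sin(x)
a = 1.75, b = 4.25, n = 4
h = (b - a)/n = 0.625000

Simpson's rule: (h/3)[f(x₀) + 4f(x₁) + 2f(x₂) + ... + f(xₙ)]

x_0 = 1.7500, f(x_0) = 0.983986, coefficient = 1
x_1 = 2.3750, f(x_1) = 0.693685, coefficient = 4
x_2 = 3.0000, f(x_2) = 0.141120, coefficient = 2
x_3 = 3.6250, f(x_3) = -0.464799, coefficient = 4
x_4 = 4.2500, f(x_4) = -0.894989, coefficient = 1

I ≈ (0.625000/3) × 1.286782 = 0.268079
Exact value: 0.267841
Error: 0.000238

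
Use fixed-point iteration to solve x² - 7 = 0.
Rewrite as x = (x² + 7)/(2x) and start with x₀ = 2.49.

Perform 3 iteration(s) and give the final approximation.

Equation: x² - 7 = 0
Fixed-point form: x = (x² + 7)/(2x)
x₀ = 2.49

x_1 = g(2.490000) = 2.650622
x_2 = g(2.650622) = 2.645756
x_3 = g(2.645756) = 2.645751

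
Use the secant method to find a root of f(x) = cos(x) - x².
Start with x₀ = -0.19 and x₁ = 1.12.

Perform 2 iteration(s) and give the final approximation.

f(x) = cos(x) - x²
x₀ = -0.19, x₁ = 1.12

Secant formula: x_{n+1} = x_n - f(x_n)(x_n - x_{n-1})/(f(x_n) - f(x_{n-1}))

Iteration 1:
  f(-0.190000) = 0.945904
  f(1.120000) = -0.818718
  x_2 = 1.120000 - (-0.818718)×(1.120000 - (-0.190000))/(-0.818718 - 0.945904)
       = 0.512210
Iteration 2:
  f(1.120000) = -0.818718
  f(0.512210) = 0.609305
  x_3 = 0.512210 - 0.609305×(0.512210 - 1.120000)/(0.609305 - (-0.818718))
       = 0.771540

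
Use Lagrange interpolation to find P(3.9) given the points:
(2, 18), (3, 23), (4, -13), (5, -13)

Lagrange interpolation formula:
P(x) = Σ yᵢ × Lᵢ(x)
where Lᵢ(x) = Π_{j≠i} (x - xⱼ)/(xᵢ - xⱼ)

L_0(3.9) = (3.9 - 3)/(2 - 3) × (3.9 - 4)/(2 - 4) × (3.9 - 5)/(2 - 5) = -0.016500
L_1(3.9) = (3.9 - 2)/(3 - 2) × (3.9 - 4)/(3 - 4) × (3.9 - 5)/(3 - 5) = 0.104500
L_2(3.9) = (3.9 - 2)/(4 - 2) × (3.9 - 3)/(4 - 3) × (3.9 - 5)/(4 - 5) = 0.940500
L_3(3.9) = (3.9 - 2)/(5 - 2) × (3.9 - 3)/(5 - 3) × (3.9 - 4)/(5 - 4) = -0.028500

P(3.9) = 18×L_0(3.9) + 23×L_1(3.9) + (-13)×L_2(3.9) + (-13)×L_3(3.9)
P(3.9) = -9.749500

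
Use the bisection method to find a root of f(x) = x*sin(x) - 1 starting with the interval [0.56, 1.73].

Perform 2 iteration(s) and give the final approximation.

f(x) = x*sin(x) - 1
Initial interval: [0.56, 1.73]

Iteration 1:
  c_1 = (0.560000 + 1.730000)/2 = 1.145000
  f(c_1) = f(1.145000) = 0.042763
  f(a) × f(c) < 0, new interval: [0.560000, 1.145000]
Iteration 2:
  c_2 = (0.560000 + 1.145000)/2 = 0.852500
  f(c_2) = f(0.852500) = -0.358129
  f(a) × f(c) ≥ 0, new interval: [0.852500, 1.145000]

After 2 iteration(s), the approximation is c_2 = 0.852500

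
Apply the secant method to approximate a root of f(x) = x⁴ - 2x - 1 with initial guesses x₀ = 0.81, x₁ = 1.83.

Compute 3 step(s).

f(x) = x⁴ - 2x - 1
x₀ = 0.81, x₁ = 1.83

Secant formula: x_{n+1} = x_n - f(x_n)(x_n - x_{n-1})/(f(x_n) - f(x_{n-1}))

Iteration 1:
  f(0.810000) = -2.189533
  f(1.830000) = 6.555131
  x_2 = 1.830000 - 6.555131×(1.830000 - 0.810000)/(6.555131 - (-2.189533))
       = 1.065393
Iteration 2:
  f(1.830000) = 6.555131
  f(1.065393) = -1.842421
  x_3 = 1.065393 - (-1.842421)×(1.065393 - 1.830000)/(-1.842421 - 6.555131)
       = 1.233147
Iteration 3:
  f(1.065393) = -1.842421
  f(1.233147) = -1.153911
  x_4 = 1.233147 - (-1.153911)×(1.233147 - 1.065393)/(-1.153911 - (-1.842421))
       = 1.514297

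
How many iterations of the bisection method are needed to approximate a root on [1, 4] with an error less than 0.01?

We need (b-a)/2^n ≤ 0.01
(4 - 1)/2^n ≤ 0.01
3/2^n ≤ 0.01
2^n ≥ 300
n ≥ log₂(300) = 8.23
n ≥ 9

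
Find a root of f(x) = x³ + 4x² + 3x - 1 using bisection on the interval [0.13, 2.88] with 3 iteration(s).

f(x) = x³ + 4x² + 3x - 1
Initial interval: [0.13, 2.88]

Iteration 1:
  c_1 = (0.130000 + 2.880000)/2 = 1.505000
  f(c_1) = f(1.505000) = 15.983963
  f(a) × f(c) < 0, new interval: [0.130000, 1.505000]
Iteration 2:
  c_2 = (0.130000 + 1.505000)/2 = 0.817500
  f(c_2) = f(0.817500) = 4.672065
  f(a) × f(c) < 0, new interval: [0.130000, 0.817500]
Iteration 3:
  c_3 = (0.130000 + 0.817500)/2 = 0.473750
  f(c_3) = f(0.473750) = 1.425334
  f(a) × f(c) < 0, new interval: [0.130000, 0.473750]

After 3 iteration(s), the approximation is c_3 = 0.473750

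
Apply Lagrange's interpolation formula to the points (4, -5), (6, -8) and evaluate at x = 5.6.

Lagrange interpolation formula:
P(x) = Σ yᵢ × Lᵢ(x)
where Lᵢ(x) = Π_{j≠i} (x - xⱼ)/(xᵢ - xⱼ)

L_0(5.6) = (5.6 - 6)/(4 - 6) = 0.200000
L_1(5.6) = (5.6 - 4)/(6 - 4) = 0.800000

P(5.6) = (-5)×L_0(5.6) + (-8)×L_1(5.6)
P(5.6) = -7.400000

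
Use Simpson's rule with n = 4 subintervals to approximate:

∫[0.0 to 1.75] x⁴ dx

f(x) = x⁴
a = 0.0, b = 1.75, n = 4
h = (b - a)/n = 0.437500

Simpson's rule: (h/3)[f(x₀) + 4f(x₁) + 2f(x₂) + ... + f(xₙ)]

x_0 = 0.0000, f(x_0) = 0.000000, coefficient = 1
x_1 = 0.4375, f(x_1) = 0.036636, coefficient = 4
x_2 = 0.8750, f(x_2) = 0.586182, coefficient = 2
x_3 = 1.3125, f(x_3) = 2.967545, coefficient = 4
x_4 = 1.7500, f(x_4) = 9.378906, coefficient = 1

I ≈ (0.437500/3) × 22.567993 = 3.291166
Exact value: 3.282617
Error: 0.008548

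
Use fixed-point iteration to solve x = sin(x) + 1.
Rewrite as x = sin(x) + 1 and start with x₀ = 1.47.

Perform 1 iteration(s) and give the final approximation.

Equation: x = sin(x) + 1
Fixed-point form: x = sin(x) + 1
x₀ = 1.47

x_1 = g(1.470000) = 1.994924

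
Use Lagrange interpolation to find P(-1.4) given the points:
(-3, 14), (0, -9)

Lagrange interpolation formula:
P(x) = Σ yᵢ × Lᵢ(x)
where Lᵢ(x) = Π_{j≠i} (x - xⱼ)/(xᵢ - xⱼ)

L_0(-1.4) = (-1.4 - 0)/(-3 - 0) = 0.466667
L_1(-1.4) = (-1.4 - (-3))/(0 - (-3)) = 0.533333

P(-1.4) = 14×L_0(-1.4) + (-9)×L_1(-1.4)
P(-1.4) = 1.733333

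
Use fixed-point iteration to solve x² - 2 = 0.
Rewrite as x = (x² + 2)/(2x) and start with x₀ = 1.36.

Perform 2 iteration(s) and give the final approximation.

Equation: x² - 2 = 0
Fixed-point form: x = (x² + 2)/(2x)
x₀ = 1.36

x_1 = g(1.360000) = 1.415294
x_2 = g(1.415294) = 1.414214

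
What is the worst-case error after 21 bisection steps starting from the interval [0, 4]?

Bisection error bound: |error| ≤ (b-a)/2^n
|error| ≤ (4 - 0)/2^21 = 4/2^21
|error| ≤ 0.0000019073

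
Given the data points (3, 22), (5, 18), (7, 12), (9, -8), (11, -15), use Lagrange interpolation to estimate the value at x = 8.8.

Lagrange interpolation formula:
P(x) = Σ yᵢ × Lᵢ(x)
where Lᵢ(x) = Π_{j≠i} (x - xⱼ)/(xᵢ - xⱼ)

L_0(8.8) = (8.8 - 5)/(3 - 5) × (8.8 - 7)/(3 - 7) × (8.8 - 9)/(3 - 9) × (8.8 - 11)/(3 - 11) = 0.007837
L_1(8.8) = (8.8 - 3)/(5 - 3) × (8.8 - 7)/(5 - 7) × (8.8 - 9)/(5 - 9) × (8.8 - 11)/(5 - 11) = -0.047850
L_2(8.8) = (8.8 - 3)/(7 - 3) × (8.8 - 5)/(7 - 5) × (8.8 - 9)/(7 - 9) × (8.8 - 11)/(7 - 11) = 0.151525
L_3(8.8) = (8.8 - 3)/(9 - 3) × (8.8 - 5)/(9 - 5) × (8.8 - 7)/(9 - 7) × (8.8 - 11)/(9 - 11) = 0.909150
L_4(8.8) = (8.8 - 3)/(11 - 3) × (8.8 - 5)/(11 - 5) × (8.8 - 7)/(11 - 7) × (8.8 - 9)/(11 - 9) = -0.020662

P(8.8) = 22×L_0(8.8) + 18×L_1(8.8) + 12×L_2(8.8) + (-8)×L_3(8.8) + (-15)×L_4(8.8)
P(8.8) = -5.833838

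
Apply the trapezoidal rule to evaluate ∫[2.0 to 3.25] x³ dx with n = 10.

f(x) = x³
a = 2.0, b = 3.25, n = 10
h = (b - a)/n = 0.125000

Trapezoidal rule: (h/2)[f(x₀) + 2f(x₁) + 2f(x₂) + ... + f(xₙ)]

x_0 = 2.0000, f(x_0) = 8.000000, coefficient = 1
x_1 = 2.1250, f(x_1) = 9.595703, coefficient = 2
x_2 = 2.2500, f(x_2) = 11.390625, coefficient = 2
x_3 = 2.3750, f(x_3) = 13.396484, coefficient = 2
x_4 = 2.5000, f(x_4) = 15.625000, coefficient = 2
x_5 = 2.6250, f(x_5) = 18.087891, coefficient = 2
x_6 = 2.7500, f(x_6) = 20.796875, coefficient = 2
x_7 = 2.8750, f(x_7) = 23.763672, coefficient = 2
x_8 = 3.0000, f(x_8) = 27.000000, coefficient = 2
x_9 = 3.1250, f(x_9) = 30.517578, coefficient = 2
x_10 = 3.2500, f(x_10) = 34.328125, coefficient = 1

I ≈ (0.125000/2) × 382.675781 = 23.917236
Exact value: 23.891602
Error: 0.025635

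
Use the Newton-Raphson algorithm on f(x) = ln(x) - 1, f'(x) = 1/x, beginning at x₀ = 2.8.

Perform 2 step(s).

f(x) = ln(x) - 1
f'(x) = 1/x
x₀ = 2.8

Newton-Raphson formula: x_{n+1} = x_n - f(x_n)/f'(x_n)

Iteration 1:
  f(2.800000) = 0.029619
  f'(2.800000) = 0.357143
  x_1 = 2.800000 - 0.029619/0.357143 = 2.717066
Iteration 2:
  f(2.717066) = -0.000448
  f'(2.717066) = 0.368044
  x_2 = 2.717066 - (-0.000448)/0.368044 = 2.718282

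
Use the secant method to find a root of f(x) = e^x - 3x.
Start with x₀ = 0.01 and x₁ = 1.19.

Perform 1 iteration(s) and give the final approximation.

f(x) = e^x - 3x
x₀ = 0.01, x₁ = 1.19

Secant formula: x_{n+1} = x_n - f(x_n)(x_n - x_{n-1})/(f(x_n) - f(x_{n-1}))

Iteration 1:
  f(0.010000) = 0.980050
  f(1.190000) = -0.282919
  x_2 = 1.190000 - (-0.282919)×(1.190000 - 0.010000)/(-0.282919 - 0.980050)
       = 0.925667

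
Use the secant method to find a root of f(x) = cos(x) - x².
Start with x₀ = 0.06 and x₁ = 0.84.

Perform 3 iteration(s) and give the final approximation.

f(x) = cos(x) - x²
x₀ = 0.06, x₁ = 0.84

Secant formula: x_{n+1} = x_n - f(x_n)(x_n - x_{n-1})/(f(x_n) - f(x_{n-1}))

Iteration 1:
  f(0.060000) = 0.994601
  f(0.840000) = -0.038137
  x_2 = 0.840000 - (-0.038137)×(0.840000 - 0.060000)/(-0.038137 - 0.994601)
       = 0.811196
Iteration 2:
  f(0.840000) = -0.038137
  f(0.811196) = 0.030593
  x_3 = 0.811196 - 0.030593×(0.811196 - 0.840000)/(0.030593 - (-0.038137))
       = 0.824017
Iteration 3:
  f(0.811196) = 0.030593
  f(0.824017) = 0.000274
  x_4 = 0.824017 - 0.000274×(0.824017 - 0.811196)/(0.000274 - 0.030593)
       = 0.824133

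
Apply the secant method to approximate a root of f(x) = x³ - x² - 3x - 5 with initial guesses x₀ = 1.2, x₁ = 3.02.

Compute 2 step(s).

f(x) = x³ - x² - 3x - 5
x₀ = 1.2, x₁ = 3.02

Secant formula: x_{n+1} = x_n - f(x_n)(x_n - x_{n-1})/(f(x_n) - f(x_{n-1}))

Iteration 1:
  f(1.200000) = -8.312000
  f(3.020000) = 4.363208
  x_2 = 3.020000 - 4.363208×(3.020000 - 1.200000)/(4.363208 - (-8.312000))
       = 2.393498
Iteration 2:
  f(3.020000) = 4.363208
  f(2.393498) = -4.197374
  x_3 = 2.393498 - (-4.197374)×(2.393498 - 3.020000)/(-4.197374 - 4.363208)
       = 2.700681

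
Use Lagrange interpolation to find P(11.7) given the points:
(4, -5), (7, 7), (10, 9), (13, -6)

Lagrange interpolation formula:
P(x) = Σ yᵢ × Lᵢ(x)
where Lᵢ(x) = Π_{j≠i} (x - xⱼ)/(xᵢ - xⱼ)

L_0(11.7) = (11.7 - 7)/(4 - 7) × (11.7 - 10)/(4 - 10) × (11.7 - 13)/(4 - 13) = 0.064117
L_1(11.7) = (11.7 - 4)/(7 - 4) × (11.7 - 10)/(7 - 10) × (11.7 - 13)/(7 - 13) = -0.315130
L_2(11.7) = (11.7 - 4)/(10 - 4) × (11.7 - 7)/(10 - 7) × (11.7 - 13)/(10 - 13) = 0.871241
L_3(11.7) = (11.7 - 4)/(13 - 4) × (11.7 - 7)/(13 - 7) × (11.7 - 10)/(13 - 10) = 0.379772

P(11.7) = (-5)×L_0(11.7) + 7×L_1(11.7) + 9×L_2(11.7) + (-6)×L_3(11.7)
P(11.7) = 3.036043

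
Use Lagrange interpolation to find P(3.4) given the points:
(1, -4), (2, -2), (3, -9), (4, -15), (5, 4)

Lagrange interpolation formula:
P(x) = Σ yᵢ × Lᵢ(x)
where Lᵢ(x) = Π_{j≠i} (x - xⱼ)/(xᵢ - xⱼ)

L_0(3.4) = (3.4 - 2)/(1 - 2) × (3.4 - 3)/(1 - 3) × (3.4 - 4)/(1 - 4) × (3.4 - 5)/(1 - 5) = 0.022400
L_1(3.4) = (3.4 - 1)/(2 - 1) × (3.4 - 3)/(2 - 3) × (3.4 - 4)/(2 - 4) × (3.4 - 5)/(2 - 5) = -0.153600
L_2(3.4) = (3.4 - 1)/(3 - 1) × (3.4 - 2)/(3 - 2) × (3.4 - 4)/(3 - 4) × (3.4 - 5)/(3 - 5) = 0.806400
L_3(3.4) = (3.4 - 1)/(4 - 1) × (3.4 - 2)/(4 - 2) × (3.4 - 3)/(4 - 3) × (3.4 - 5)/(4 - 5) = 0.358400
L_4(3.4) = (3.4 - 1)/(5 - 1) × (3.4 - 2)/(5 - 2) × (3.4 - 3)/(5 - 3) × (3.4 - 4)/(5 - 4) = -0.033600

P(3.4) = (-4)×L_0(3.4) + (-2)×L_1(3.4) + (-9)×L_2(3.4) + (-15)×L_3(3.4) + 4×L_4(3.4)
P(3.4) = -12.550400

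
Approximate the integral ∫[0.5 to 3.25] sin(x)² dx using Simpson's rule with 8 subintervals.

f(x) = sin(x)²
a = 0.5, b = 3.25, n = 8
h = (b - a)/n = 0.343750

Simpson's rule: (h/3)[f(x₀) + 4f(x₁) + 2f(x₂) + ... + f(xₙ)]

x_0 = 0.5000, f(x_0) = 0.229849, coefficient = 1
x_1 = 0.8438, f(x_1) = 0.558219, coefficient = 4
x_2 = 1.1875, f(x_2) = 0.860139, coefficient = 2
x_3 = 1.5312, f(x_3) = 0.998437, coefficient = 4
x_4 = 1.8750, f(x_4) = 0.910280, coefficient = 2
x_5 = 2.2188, f(x_5) = 0.635720, coefficient = 4
x_6 = 2.5625, f(x_6) = 0.299499, coefficient = 2
x_7 = 2.9062, f(x_7) = 0.054371, coefficient = 4
x_8 = 3.2500, f(x_8) = 0.011706, coefficient = 1

I ≈ (0.343750/3) × 13.368381 = 1.531794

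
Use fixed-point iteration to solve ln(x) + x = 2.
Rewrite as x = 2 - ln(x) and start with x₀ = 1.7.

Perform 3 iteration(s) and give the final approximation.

Equation: ln(x) + x = 2
Fixed-point form: x = 2 - ln(x)
x₀ = 1.7

x_1 = g(1.700000) = 1.469372
x_2 = g(1.469372) = 1.615165
x_3 = g(1.615165) = 1.520563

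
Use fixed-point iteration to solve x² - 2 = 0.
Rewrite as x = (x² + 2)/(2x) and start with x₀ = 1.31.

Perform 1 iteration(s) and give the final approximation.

Equation: x² - 2 = 0
Fixed-point form: x = (x² + 2)/(2x)
x₀ = 1.31

x_1 = g(1.310000) = 1.418359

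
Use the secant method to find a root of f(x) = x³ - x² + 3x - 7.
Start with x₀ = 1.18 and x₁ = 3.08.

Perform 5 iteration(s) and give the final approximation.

f(x) = x³ - x² + 3x - 7
x₀ = 1.18, x₁ = 3.08

Secant formula: x_{n+1} = x_n - f(x_n)(x_n - x_{n-1})/(f(x_n) - f(x_{n-1}))

Iteration 1:
  f(1.180000) = -3.209368
  f(3.080000) = 21.971712
  x_2 = 3.080000 - 21.971712×(3.080000 - 1.180000)/(21.971712 - (-3.209368))
       = 1.422158
Iteration 2:
  f(3.080000) = 21.971712
  f(1.422158) = -1.879698
  x_3 = 1.422158 - (-1.879698)×(1.422158 - 3.080000)/(-1.879698 - 21.971712)
       = 1.552810
Iteration 3:
  f(1.422158) = -1.879698
  f(1.552810) = -1.008622
  x_4 = 1.552810 - (-1.008622)×(1.552810 - 1.422158)/(-1.008622 - (-1.879698))
       = 1.704093
Iteration 4:
  f(1.552810) = -1.008622
  f(1.704093) = 0.156919
  x_5 = 1.704093 - 0.156919×(1.704093 - 1.552810)/(0.156919 - (-1.008622))
       = 1.683726
Iteration 5:
  f(1.704093) = 0.156919
  f(1.683726) = -0.010507
  x_6 = 1.683726 - (-0.010507)×(1.683726 - 1.704093)/(-0.010507 - 0.156919)
       = 1.685004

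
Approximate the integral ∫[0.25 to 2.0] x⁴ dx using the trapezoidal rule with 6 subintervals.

f(x) = x⁴
a = 0.25, b = 2.0, n = 6
h = (b - a)/n = 0.291667

Trapezoidal rule: (h/2)[f(x₀) + 2f(x₁) + 2f(x₂) + ... + f(xₙ)]

x_0 = 0.2500, f(x_0) = 0.003906, coefficient = 1
x_1 = 0.5417, f(x_1) = 0.086085, coefficient = 2
x_2 = 0.8333, f(x_2) = 0.482253, coefficient = 2
x_3 = 1.1250, f(x_3) = 1.601807, coefficient = 2
x_4 = 1.4167, f(x_4) = 4.027826, coefficient = 2
x_5 = 1.7083, f(x_5) = 8.517075, coefficient = 2
x_6 = 2.0000, f(x_6) = 16.000000, coefficient = 1

I ≈ (0.291667/2) × 45.433998 = 6.625791
Exact value: 6.399805
Error: 0.225987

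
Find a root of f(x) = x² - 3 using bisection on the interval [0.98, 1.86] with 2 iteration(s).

f(x) = x² - 3
Initial interval: [0.98, 1.86]

Iteration 1:
  c_1 = (0.980000 + 1.860000)/2 = 1.420000
  f(c_1) = f(1.420000) = -0.983600
  f(a) × f(c) ≥ 0, new interval: [1.420000, 1.860000]
Iteration 2:
  c_2 = (1.420000 + 1.860000)/2 = 1.640000
  f(c_2) = f(1.640000) = -0.310400
  f(a) × f(c) ≥ 0, new interval: [1.640000, 1.860000]

After 2 iteration(s), the approximation is c_2 = 1.640000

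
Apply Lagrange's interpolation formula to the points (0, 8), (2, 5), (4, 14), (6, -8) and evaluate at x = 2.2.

Lagrange interpolation formula:
P(x) = Σ yᵢ × Lᵢ(x)
where Lᵢ(x) = Π_{j≠i} (x - xⱼ)/(xᵢ - xⱼ)

L_0(2.2) = (2.2 - 2)/(0 - 2) × (2.2 - 4)/(0 - 4) × (2.2 - 6)/(0 - 6) = -0.028500
L_1(2.2) = (2.2 - 0)/(2 - 0) × (2.2 - 4)/(2 - 4) × (2.2 - 6)/(2 - 6) = 0.940500
L_2(2.2) = (2.2 - 0)/(4 - 0) × (2.2 - 2)/(4 - 2) × (2.2 - 6)/(4 - 6) = 0.104500
L_3(2.2) = (2.2 - 0)/(6 - 0) × (2.2 - 2)/(6 - 2) × (2.2 - 4)/(6 - 4) = -0.016500

P(2.2) = 8×L_0(2.2) + 5×L_1(2.2) + 14×L_2(2.2) + (-8)×L_3(2.2)
P(2.2) = 6.069500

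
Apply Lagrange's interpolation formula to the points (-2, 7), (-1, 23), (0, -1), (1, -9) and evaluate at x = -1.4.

Lagrange interpolation formula:
P(x) = Σ yᵢ × Lᵢ(x)
where Lᵢ(x) = Π_{j≠i} (x - xⱼ)/(xᵢ - xⱼ)

L_0(-1.4) = (-1.4 - (-1))/(-2 - (-1)) × (-1.4 - 0)/(-2 - 0) × (-1.4 - 1)/(-2 - 1) = 0.224000
L_1(-1.4) = (-1.4 - (-2))/(-1 - (-2)) × (-1.4 - 0)/(-1 - 0) × (-1.4 - 1)/(-1 - 1) = 1.008000
L_2(-1.4) = (-1.4 - (-2))/(0 - (-2)) × (-1.4 - (-1))/(0 - (-1)) × (-1.4 - 1)/(0 - 1) = -0.288000
L_3(-1.4) = (-1.4 - (-2))/(1 - (-2)) × (-1.4 - (-1))/(1 - (-1)) × (-1.4 - 0)/(1 - 0) = 0.056000

P(-1.4) = 7×L_0(-1.4) + 23×L_1(-1.4) + (-1)×L_2(-1.4) + (-9)×L_3(-1.4)
P(-1.4) = 24.536000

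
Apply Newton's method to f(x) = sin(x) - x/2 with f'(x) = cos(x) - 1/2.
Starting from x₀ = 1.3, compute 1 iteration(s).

f(x) = sin(x) - x/2
f'(x) = cos(x) - 1/2
x₀ = 1.3

Newton-Raphson formula: x_{n+1} = x_n - f(x_n)/f'(x_n)

Iteration 1:
  f(1.300000) = 0.313558
  f'(1.300000) = -0.232501
  x_1 = 1.300000 - 0.313558/(-0.232501) = 2.648631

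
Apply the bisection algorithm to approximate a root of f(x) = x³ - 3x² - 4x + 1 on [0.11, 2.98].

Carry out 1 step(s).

f(x) = x³ - 3x² - 4x + 1
Initial interval: [0.11, 2.98]

Iteration 1:
  c_1 = (0.110000 + 2.980000)/2 = 1.545000
  f(c_1) = f(1.545000) = -8.653121
  f(a) × f(c) < 0, new interval: [0.110000, 1.545000]

After 1 iteration(s), the approximation is c_1 = 1.545000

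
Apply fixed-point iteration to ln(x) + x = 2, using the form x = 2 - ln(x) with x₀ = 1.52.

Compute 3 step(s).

Equation: ln(x) + x = 2
Fixed-point form: x = 2 - ln(x)
x₀ = 1.52

x_1 = g(1.520000) = 1.581290
x_2 = g(1.581290) = 1.541759
x_3 = g(1.541759) = 1.567076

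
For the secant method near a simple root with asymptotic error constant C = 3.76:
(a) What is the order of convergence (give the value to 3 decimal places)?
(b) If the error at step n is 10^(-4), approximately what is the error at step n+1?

(a) Secant method has superlinear convergence with order φ = (1+√5)/2 ≈ 1.618.
    This means |e_{n+1}| ≈ C|e_n|^1.618.

(b) With |e_n| = 10^(-4) and C = 3.76:
    |e_{n+1}| ≈ 3.76 × (10^(-4))^1.618 = 3.76 × 10^(-6.47)

(a) ≈ 1.618 (golden ratio); (b) |e_{n+1}| ≈ 1.268e-06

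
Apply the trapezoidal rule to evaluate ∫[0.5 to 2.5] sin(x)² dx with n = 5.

f(x) = sin(x)²
a = 0.5, b = 2.5, n = 5
h = (b - a)/n = 0.400000

Trapezoidal rule: (h/2)[f(x₀) + 2f(x₁) + 2f(x₂) + ... + f(xₙ)]

x_0 = 0.5000, f(x_0) = 0.229849, coefficient = 1
x_1 = 0.9000, f(x_1) = 0.613601, coefficient = 2
x_2 = 1.3000, f(x_2) = 0.928444, coefficient = 2
x_3 = 1.7000, f(x_3) = 0.983399, coefficient = 2
x_4 = 2.1000, f(x_4) = 0.745130, coefficient = 2
x_5 = 2.5000, f(x_5) = 0.358169, coefficient = 1

I ≈ (0.400000/2) × 7.129168 = 1.425834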